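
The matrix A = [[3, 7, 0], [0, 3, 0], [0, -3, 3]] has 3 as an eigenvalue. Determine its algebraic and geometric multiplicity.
algebraic multiplicity 3, geometric multiplicity 2

The characteristic polynomial is (x - 3)^3, so the factor x - 3 appears with exponent 3: the algebraic multiplicity is 3.

rank(A - 3I) = 1, so the eigenspace has dimension 3 - 1 = 2: the geometric multiplicity is 2.

Since 2 < 3, A is not diagonalizable.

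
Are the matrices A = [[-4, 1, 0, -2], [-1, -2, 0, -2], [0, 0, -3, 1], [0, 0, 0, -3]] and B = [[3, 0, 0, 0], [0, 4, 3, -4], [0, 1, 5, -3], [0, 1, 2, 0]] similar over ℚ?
No.

trace(A) = -12 but trace(B) = 12. The trace is a similarity invariant, so A and B are not similar.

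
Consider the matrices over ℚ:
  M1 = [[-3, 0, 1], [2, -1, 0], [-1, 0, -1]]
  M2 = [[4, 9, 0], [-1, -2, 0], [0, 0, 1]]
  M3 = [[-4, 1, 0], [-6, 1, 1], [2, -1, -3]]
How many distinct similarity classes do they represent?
3 classes: {M1}, {M2}, {M3}

Characteristic polynomials: χ_{M1} = (x + 1)(x + 2)^2, χ_{M2} = (x - 1)^3, χ_{M3} = (x + 2)^3.

{M1}: invariant factors (x + 1)(x + 2)^2.

{M2}: invariant factors x - 1, (x - 1)^2.

{M3}: invariant factors (x + 2)^3.

Matrices are similar if and only if their invariant-factor lists agree; the partition into similarity classes is {M1}, {M2}, {M3}.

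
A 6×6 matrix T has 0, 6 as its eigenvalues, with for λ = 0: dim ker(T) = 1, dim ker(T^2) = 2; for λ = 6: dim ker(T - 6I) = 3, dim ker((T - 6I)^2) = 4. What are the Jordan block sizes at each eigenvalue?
Jordan blocks: (0, 2), (6, 2), (6, 1), (6, 1)

λ = 0: successive nullity increments [1, 1] count blocks of size ≥ k; block sizes are [2].
λ = 6: successive nullity increments [3, 1] count blocks of size ≥ k; block sizes are [2, 1, 1].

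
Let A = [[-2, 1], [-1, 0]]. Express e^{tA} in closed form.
e^{tA} = [[(1 - t)*e^{-t}, t*e^{-t}], [-t*e^{-t}, (t + 1)*e^{-t}]]

A has Jordan form J = [[-1, 1], [0, -1]] with A = PJP^{-1}, so e^{tA} = P e^{tJ} P^{-1}.

For a Jordan block J_k(λ), e^{tJ_k(λ)} = e^{λt} · (I + tN + t^2 N^2/2! + ... + t^{k-1} N^{k-1}/(k-1)!) where N is the nilpotent superdiagonal part.

Assembling the blocks and conjugating back gives the entries of e^{tA} as shown above.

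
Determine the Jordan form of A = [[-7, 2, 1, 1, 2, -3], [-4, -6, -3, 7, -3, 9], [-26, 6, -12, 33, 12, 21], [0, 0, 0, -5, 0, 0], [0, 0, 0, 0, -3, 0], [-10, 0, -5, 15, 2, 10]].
The characteristic polynomial is det(xI - A) = x(x + 3)(x + 5)^4, so the eigenvalues are -5 (algebraic multiplicity 4), -3 (algebraic multiplicity 1), 0 (algebraic multiplicity 1).

For λ = -5: rank(A + 5I) = 3, rank((A + 5I)^2) = 2. The eigenspace has dimension 6 - 3 = 3, so there are 3 Jordan blocks; the rank sequence gives block sizes [2, 1, 1].

For λ = -3: algebraic multiplicity 1 gives one 1×1 block.

For λ = 0: algebraic multiplicity 1 gives one 1×1 block.

Assembling the blocks gives the Jordan form J above.

J = [[-5, 1, 0, 0, 0, 0], [0, -5, 0, 0, 0, 0], [0, 0, -5, 0, 0, 0], [0, 0, 0, -5, 0, 0], [0, 0, 0, 0, -3, 0], [0, 0, 0, 0, 0, 0]]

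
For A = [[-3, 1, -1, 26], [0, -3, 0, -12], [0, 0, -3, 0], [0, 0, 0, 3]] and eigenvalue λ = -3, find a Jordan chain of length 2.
v_1 = [[-2, 1, 0, 0]]^T, v_2 = [[1, 0, 0, 0]]^T

We seek v_1 ∈ ker((A + 3I)^2) \ ker(A + 3I), then set v_{i+1} = (A + 3I) v_i.

One such chain is v_1 = [[-2, 1, 0, 0]]^T, v_2 = [[1, 0, 0, 0]]^T. Check: (A + 3I) v_2 = [[0, 0, 0, 0]]^T = 0.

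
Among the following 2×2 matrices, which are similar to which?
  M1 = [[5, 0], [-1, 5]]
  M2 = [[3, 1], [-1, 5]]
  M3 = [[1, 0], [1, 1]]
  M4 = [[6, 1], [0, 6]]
4 classes: {M1}, {M2}, {M3}, {M4}

Characteristic polynomials: χ_{M1} = (x - 5)^2, χ_{M2} = (x - 4)^2, χ_{M3} = (x - 1)^2, χ_{M4} = (x - 6)^2.

{M1}: invariant factors (x - 5)^2.

{M2}: invariant factors (x - 4)^2.

{M3}: invariant factors (x - 1)^2.

{M4}: invariant factors (x - 6)^2.

Matrices are similar if and only if their invariant-factor lists agree; the partition into similarity classes is {M1}, {M2}, {M3}, {M4}.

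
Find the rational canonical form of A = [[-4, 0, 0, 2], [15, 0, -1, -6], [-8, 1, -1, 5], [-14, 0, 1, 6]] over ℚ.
The invariant factors of A (the non-unit diagonal entries of the Smith normal form of xI - A over ℚ[x]) are (x - 1)(x^3 - 2x + 2), each dividing the next. The characteristic polynomial is their product, (x - 1)(x^3 - 2x + 2).

The rational canonical form is the block-diagonal matrix of companion matrices C(f_i):
R = [[0, 0, 0, 2], [1, 0, 0, -4], [0, 1, 0, 2], [0, 0, 1, 1]].

Note the characteristic polynomial does not split into linear factors over ℚ, so A has no Jordan form over ℚ; the rational canonical form exists over any field.

R = [[0, 0, 0, 2], [1, 0, 0, -4], [0, 1, 0, 2], [0, 0, 1, 1]]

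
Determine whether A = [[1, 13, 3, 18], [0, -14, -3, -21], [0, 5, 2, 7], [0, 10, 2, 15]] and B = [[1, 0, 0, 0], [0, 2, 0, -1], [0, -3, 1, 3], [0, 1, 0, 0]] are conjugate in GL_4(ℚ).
No.

Both have characteristic polynomial (x - 1)^4 and minimal polynomial (x - 1)^2. But rank(A - I) = 2 for A while rank(B - I) = 1 for B, so the number of Jordan blocks at λ = 1 differs. A and B are not similar.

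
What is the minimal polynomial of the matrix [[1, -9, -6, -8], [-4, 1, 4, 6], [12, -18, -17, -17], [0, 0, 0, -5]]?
m_A(x) = (x + 5)^2

The characteristic polynomial factors as (x + 5)^4. The minimal polynomial is ∏(x - λ)^{k_λ} where k_λ is the size of the largest Jordan block at λ.

For λ = -5: rank(A + 5I) = 2, and the largest Jordan block has size 2 (the smallest k with rank((A + 5I)^k) = rank((A + 5I)^(k+1))).

So m_A(x) = (x + 5)^2.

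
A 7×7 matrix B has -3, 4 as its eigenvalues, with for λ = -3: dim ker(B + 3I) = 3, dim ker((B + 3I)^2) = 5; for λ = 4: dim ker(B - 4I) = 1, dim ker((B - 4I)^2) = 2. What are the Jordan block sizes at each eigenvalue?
Jordan blocks: (-3, 2), (-3, 2), (-3, 1), (4, 2)

λ = -3: successive nullity increments [3, 2] count blocks of size ≥ k; block sizes are [2, 2, 1].
λ = 4: successive nullity increments [1, 1] count blocks of size ≥ k; block sizes are [2].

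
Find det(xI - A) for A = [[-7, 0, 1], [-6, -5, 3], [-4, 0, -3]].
xI - A = [[x + 7, 0, -1], [6, x + 5, -3], [4, 0, x + 3]].

Expanding det(xI - A) along the first row:
det(xI - A) = + (x + 7)·det([[x + 5, -3], [0, x + 3]]) - (0)·det([[6, -3], [4, x + 3]]) + (-1)·det([[6, x + 5], [4, 0]]).

Evaluating gives χ_A(x) = x^3 + 15x^2 + 75x + 125 = (x + 5)^3.

χ_A(x) = (x + 5)^3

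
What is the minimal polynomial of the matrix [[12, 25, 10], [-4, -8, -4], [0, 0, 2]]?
m_A(x) = (x - 2)^2

The characteristic polynomial factors as (x - 2)^3. The minimal polynomial is ∏(x - λ)^{k_λ} where k_λ is the size of the largest Jordan block at λ.

For λ = 2: rank(A - 2I) = 1, and the largest Jordan block has size 2 (the smallest k with rank((A - 2I)^k) = rank((A - 2I)^(k+1))).

So m_A(x) = (x - 2)^2.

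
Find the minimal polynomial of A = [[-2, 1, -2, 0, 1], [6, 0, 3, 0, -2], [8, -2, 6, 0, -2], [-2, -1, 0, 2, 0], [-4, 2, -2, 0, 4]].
m_A(x) = (x - 2)^3

The characteristic polynomial factors as (x - 2)^5. The minimal polynomial is ∏(x - λ)^{k_λ} where k_λ is the size of the largest Jordan block at λ.

For λ = 2: rank(A - 2I) = 3, and the largest Jordan block has size 3 (the smallest k with rank((A - 2I)^k) = rank((A - 2I)^(k+1))).

So m_A(x) = (x - 2)^3.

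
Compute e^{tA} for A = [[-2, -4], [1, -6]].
e^{tA} = [[(2*t + 1)*e^{-4*t}, -4*t*e^{-4*t}], [t*e^{-4*t}, (1 - 2*t)*e^{-4*t}]]

A has Jordan form J = [[-4, 1], [0, -4]] with A = PJP^{-1}, so e^{tA} = P e^{tJ} P^{-1}.

For a Jordan block J_k(λ), e^{tJ_k(λ)} = e^{λt} · (I + tN + t^2 N^2/2! + ... + t^{k-1} N^{k-1}/(k-1)!) where N is the nilpotent superdiagonal part.

Assembling the blocks and conjugating back gives the entries of e^{tA} as shown above.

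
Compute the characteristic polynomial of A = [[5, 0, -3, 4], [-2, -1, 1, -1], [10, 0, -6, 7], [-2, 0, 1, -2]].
xI - A = [[x - 5, 0, 3, -4], [2, x + 1, -1, 1], [-10, 0, x + 6, -7], [2, 0, -1, x + 2]].

Expanding det(xI - A) along the first row:
det(xI - A) = + (x - 5)·det([[x + 1, -1, 1], [0, x + 6, -7], [0, -1, x + 2]]) - (0)·det([[2, -1, 1], [-10, x + 6, -7], [2, -1, x + 2]]) + (3)·det([[2, x + 1, 1], [-10, 0, -7], [2, 0, x + 2]]) - (-4)·det([[2, x + 1, -1], [-10, 0, x + 6], [2, 0, -1]]).

Evaluating gives χ_A(x) = x^4 + 4x^3 + 6x^2 + 4x + 1 = (x + 1)^4.

χ_A(x) = (x + 1)^4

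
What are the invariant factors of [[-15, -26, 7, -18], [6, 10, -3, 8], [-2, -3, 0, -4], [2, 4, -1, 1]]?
The Jordan structure of A has elementary divisors (x + 1)^3, (x + 1). Arranging the block sizes at each eigenvalue in decreasing order and taking row products gives the invariant factors.

Invariant factors (smallest first, each dividing the next): x + 1, (x + 1)^3.

Check: the last factor (x + 1)^3 is the minimal polynomial, and the product (x + 1)^4 is the characteristic polynomial.

x + 1, (x + 1)^3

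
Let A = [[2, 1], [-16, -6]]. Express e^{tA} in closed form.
A has Jordan form J = [[-2, 1], [0, -2]] with A = PJP^{-1}, so e^{tA} = P e^{tJ} P^{-1}.

For a Jordan block J_k(λ), e^{tJ_k(λ)} = e^{λt} · (I + tN + t^2 N^2/2! + ... + t^{k-1} N^{k-1}/(k-1)!) where N is the nilpotent superdiagonal part.

Assembling the blocks and conjugating back gives the entries of e^{tA} as shown above.

e^{tA} = [[(4*t + 1)*e^{-2*t}, t*e^{-2*t}], [-16*t*e^{-2*t}, (1 - 4*t)*e^{-2*t}]]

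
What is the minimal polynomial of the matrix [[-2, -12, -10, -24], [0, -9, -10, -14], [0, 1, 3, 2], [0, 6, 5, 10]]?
m_A(x) = (x - 3)^2(x + 2)

The characteristic polynomial factors as (x - 3)^2(x + 2)^2. The minimal polynomial is ∏(x - λ)^{k_λ} where k_λ is the size of the largest Jordan block at λ.

For λ = -2: rank(A + 2I) = 2, and the largest Jordan block has size 1 (the smallest k with rank((A + 2I)^k) = rank((A + 2I)^(k+1))).
For λ = 3: rank(A - 3I) = 3, and the largest Jordan block has size 2 (the smallest k with rank((A - 3I)^k) = rank((A - 3I)^(k+1))).

So m_A(x) = (x - 3)^2(x + 2).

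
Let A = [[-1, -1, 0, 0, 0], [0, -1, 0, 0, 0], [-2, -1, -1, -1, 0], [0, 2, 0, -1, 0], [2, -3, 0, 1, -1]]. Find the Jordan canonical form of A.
J = [[-1, 1, 0, 0, 0], [0, -1, 0, 0, 0], [0, 0, -1, 1, 0], [0, 0, 0, -1, 0], [0, 0, 0, 0, -1]]

The characteristic polynomial is det(xI - A) = (x + 1)^5, so the eigenvalues are -1 (algebraic multiplicity 5).

For λ = -1: rank(A + I) = 2, rank((A + I)^2) = 0. The eigenspace has dimension 5 - 2 = 3, so there are 3 Jordan blocks; the rank sequence gives block sizes [2, 2, 1].

Assembling the blocks gives the Jordan form J above.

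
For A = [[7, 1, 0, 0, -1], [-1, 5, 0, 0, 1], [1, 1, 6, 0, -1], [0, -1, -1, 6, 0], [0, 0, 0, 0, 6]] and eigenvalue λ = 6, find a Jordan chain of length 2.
We seek v_1 ∈ ker((A - 6I)^2) \ ker(A - 6I), then set v_{i+1} = (A - 6I) v_i.

One such chain is v_1 = [[0, 1, -1, 0, 0]]^T, v_2 = [[1, -1, 1, 0, 0]]^T. Check: (A - 6I) v_2 = [[0, 0, 0, 0, 0]]^T = 0.

v_1 = [[0, 1, -1, 0, 0]]^T, v_2 = [[1, -1, 1, 0, 0]]^T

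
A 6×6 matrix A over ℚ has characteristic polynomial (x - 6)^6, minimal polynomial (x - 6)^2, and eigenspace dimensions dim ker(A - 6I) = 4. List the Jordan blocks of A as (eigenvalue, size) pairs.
λ = 6: algebraic multiplicity 6 (exponent in χ_A), largest block size 2 (exponent in m_A), 4 blocks (geometric multiplicity). These force block sizes [2, 2, 1, 1].

Jordan blocks: (6, 2), (6, 2), (6, 1), (6, 1)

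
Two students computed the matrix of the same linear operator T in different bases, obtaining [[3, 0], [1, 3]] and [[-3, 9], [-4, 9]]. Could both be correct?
Yes.

Two matrices over a field are similar if and only if they have the same invariant factors.

Both A and B have characteristic polynomial (x - 3)^2 and minimal polynomial (x - 3)^2. Computing further, both have invariant factors (x - 3)^2. Hence A and B are similar.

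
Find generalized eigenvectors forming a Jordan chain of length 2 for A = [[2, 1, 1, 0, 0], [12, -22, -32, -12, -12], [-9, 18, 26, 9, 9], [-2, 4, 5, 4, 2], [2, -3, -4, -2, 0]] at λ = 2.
v_1 = [[0, -3, 3, 1, -3]]^T, v_2 = [[0, 0, 0, -1, 1]]^T

We seek v_1 ∈ ker((A - 2I)^2) \ ker(A - 2I), then set v_{i+1} = (A - 2I) v_i.

One such chain is v_1 = [[0, -3, 3, 1, -3]]^T, v_2 = [[0, 0, 0, -1, 1]]^T. Check: (A - 2I) v_2 = [[0, 0, 0, 0, 0]]^T = 0.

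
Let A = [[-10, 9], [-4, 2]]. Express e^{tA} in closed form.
e^{tA} = [[(1 - 6*t)*e^{-4*t}, 9*t*e^{-4*t}], [-4*t*e^{-4*t}, (6*t + 1)*e^{-4*t}]]

A has Jordan form J = [[-4, 1], [0, -4]] with A = PJP^{-1}, so e^{tA} = P e^{tJ} P^{-1}.

For a Jordan block J_k(λ), e^{tJ_k(λ)} = e^{λt} · (I + tN + t^2 N^2/2! + ... + t^{k-1} N^{k-1}/(k-1)!) where N is the nilpotent superdiagonal part.

Assembling the blocks and conjugating back gives the entries of e^{tA} as shown above.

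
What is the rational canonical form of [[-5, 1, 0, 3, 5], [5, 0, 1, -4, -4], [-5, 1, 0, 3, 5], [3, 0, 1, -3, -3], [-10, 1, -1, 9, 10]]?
R = [[0, 0, 0, 0, 0], [1, 0, 0, 0, 2], [0, 1, 0, 0, 5], [0, 0, 1, 0, -3], [0, 0, 0, 1, 2]]

The invariant factors of A (the non-unit diagonal entries of the Smith normal form of xI - A over ℚ[x]) are x(x - 2)(x^3 + 3x + 1), each dividing the next. The characteristic polynomial is their product, x(x - 2)(x^3 + 3x + 1).

The rational canonical form is the block-diagonal matrix of companion matrices C(f_i):
R = [[0, 0, 0, 0, 0], [1, 0, 0, 0, 2], [0, 1, 0, 0, 5], [0, 0, 1, 0, -3], [0, 0, 0, 1, 2]].

Note the characteristic polynomial does not split into linear factors over ℚ, so A has no Jordan form over ℚ; the rational canonical form exists over any field.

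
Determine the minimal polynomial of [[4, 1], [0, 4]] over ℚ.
m_A(x) = (x - 4)^2

The characteristic polynomial factors as (x - 4)^2. The minimal polynomial is ∏(x - λ)^{k_λ} where k_λ is the size of the largest Jordan block at λ.

For λ = 4: rank(A - 4I) = 1, and the largest Jordan block has size 2 (the smallest k with rank((A - 4I)^k) = rank((A - 4I)^(k+1))).

So m_A(x) = (x - 4)^2.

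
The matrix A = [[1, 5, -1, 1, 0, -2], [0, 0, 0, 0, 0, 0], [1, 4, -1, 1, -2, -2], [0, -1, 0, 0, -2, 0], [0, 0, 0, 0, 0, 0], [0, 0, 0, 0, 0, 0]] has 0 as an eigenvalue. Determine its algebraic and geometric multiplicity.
The characteristic polynomial is x^6, so the factor x appears with exponent 6: the algebraic multiplicity is 6.

rank(A) = 2, so the eigenspace has dimension 6 - 2 = 4: the geometric multiplicity is 4.

Since 4 < 6, A is not diagonalizable.

algebraic multiplicity 6, geometric multiplicity 4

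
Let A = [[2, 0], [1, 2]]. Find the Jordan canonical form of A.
J = [[2, 1], [0, 2]]

The characteristic polynomial is det(xI - A) = (x - 2)^2, so the eigenvalues are 2 (algebraic multiplicity 2).

For λ = 2: rank(A - 2I) = 1, rank((A - 2I)^2) = 0. The eigenspace has dimension 2 - 1 = 1, so there is 1 Jordan block; the rank sequence gives block sizes [2].

Assembling the blocks gives the Jordan form J above.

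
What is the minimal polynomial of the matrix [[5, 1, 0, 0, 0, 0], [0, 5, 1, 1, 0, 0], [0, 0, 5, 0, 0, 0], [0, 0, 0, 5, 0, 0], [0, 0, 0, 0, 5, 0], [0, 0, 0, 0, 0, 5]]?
m_A(x) = (x - 5)^3

The characteristic polynomial factors as (x - 5)^6. The minimal polynomial is ∏(x - λ)^{k_λ} where k_λ is the size of the largest Jordan block at λ.

For λ = 5: rank(A - 5I) = 2, and the largest Jordan block has size 3 (the smallest k with rank((A - 5I)^k) = rank((A - 5I)^(k+1))).

So m_A(x) = (x - 5)^3.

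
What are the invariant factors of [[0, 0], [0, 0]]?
The Jordan structure of A has elementary divisors x, x. Arranging the block sizes at each eigenvalue in decreasing order and taking row products gives the invariant factors.

Invariant factors (smallest first, each dividing the next): x, x.

Check: the last factor x is the minimal polynomial, and the product x^2 is the characteristic polynomial.

x, x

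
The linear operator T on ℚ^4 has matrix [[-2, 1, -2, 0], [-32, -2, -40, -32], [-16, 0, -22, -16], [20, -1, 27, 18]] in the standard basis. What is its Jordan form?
The characteristic polynomial is det(xI - A) = (x + 2)^4, so the eigenvalues are -2 (algebraic multiplicity 4).

For λ = -2: rank(A + 2I) = 2, rank((A + 2I)^2) = 0. The eigenspace has dimension 4 - 2 = 2, so there are 2 Jordan blocks; the rank sequence gives block sizes [2, 2].

Assembling the blocks gives the Jordan form J above.

J = [[-2, 1, 0, 0], [0, -2, 0, 0], [0, 0, -2, 1], [0, 0, 0, -2]]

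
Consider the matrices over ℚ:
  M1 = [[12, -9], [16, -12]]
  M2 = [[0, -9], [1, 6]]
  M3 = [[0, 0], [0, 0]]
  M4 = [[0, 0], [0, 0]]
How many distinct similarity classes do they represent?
3 classes: {M1}, {M2}, {M3, M4}

Characteristic polynomials: χ_{M1} = x^2, χ_{M2} = (x - 3)^2, χ_{M3} = x^2, χ_{M4} = x^2.

{M1}: invariant factors x^2.

{M2}: invariant factors (x - 3)^2.

{M3, M4}: invariant factors x, x.

Matrices are similar if and only if their invariant-factor lists agree; the partition into similarity classes is {M1}, {M2}, {M3, M4}.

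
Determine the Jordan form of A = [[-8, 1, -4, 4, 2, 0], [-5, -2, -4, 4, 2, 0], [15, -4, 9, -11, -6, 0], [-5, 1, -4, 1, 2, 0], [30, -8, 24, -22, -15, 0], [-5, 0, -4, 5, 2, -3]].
The characteristic polynomial is det(xI - A) = (x + 3)^6, so the eigenvalues are -3 (algebraic multiplicity 6).

For λ = -3: rank(A + 3I) = 2, rank((A + 3I)^2) = 0. The eigenspace has dimension 6 - 2 = 4, so there are 4 Jordan blocks; the rank sequence gives block sizes [2, 2, 1, 1].

Assembling the blocks gives the Jordan form J above.

J = [[-3, 1, 0, 0, 0, 0], [0, -3, 0, 0, 0, 0], [0, 0, -3, 1, 0, 0], [0, 0, 0, -3, 0, 0], [0, 0, 0, 0, -3, 0], [0, 0, 0, 0, 0, -3]]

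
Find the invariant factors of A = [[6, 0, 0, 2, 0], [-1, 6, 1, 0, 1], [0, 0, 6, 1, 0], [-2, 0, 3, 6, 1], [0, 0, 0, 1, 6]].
(x - 6)^2, (x - 6)^3

The Jordan structure of A has elementary divisors (x - 6)^3, (x - 6)^2. Arranging the block sizes at each eigenvalue in decreasing order and taking row products gives the invariant factors.

Invariant factors (smallest first, each dividing the next): (x - 6)^2, (x - 6)^3.

Check: the last factor (x - 6)^3 is the minimal polynomial, and the product (x - 6)^5 is the characteristic polynomial.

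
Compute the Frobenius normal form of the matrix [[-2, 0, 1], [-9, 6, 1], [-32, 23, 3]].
The invariant factors of A (the non-unit diagonal entries of the Smith normal form of xI - A over ℚ[x]) are (x - 5)(x^2 - 2x - 1), each dividing the next. The characteristic polynomial is their product, (x - 5)(x^2 - 2x - 1).

The rational canonical form is the block-diagonal matrix of companion matrices C(f_i):
R = [[0, 0, -5], [1, 0, -9], [0, 1, 7]].

Note the characteristic polynomial does not split into linear factors over ℚ, so A has no Jordan form over ℚ; the rational canonical form exists over any field.

R = [[0, 0, -5], [1, 0, -9], [0, 1, 7]]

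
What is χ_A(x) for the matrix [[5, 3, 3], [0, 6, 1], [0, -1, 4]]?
xI - A = [[x - 5, -3, -3], [0, x - 6, -1], [0, 1, x - 4]].

Expanding det(xI - A) along the first row:
det(xI - A) = + (x - 5)·det([[x - 6, -1], [1, x - 4]]) - (-3)·det([[0, -1], [0, x - 4]]) + (-3)·det([[0, x - 6], [0, 1]]).

Evaluating gives χ_A(x) = x^3 - 15x^2 + 75x - 125 = (x - 5)^3.

χ_A(x) = (x - 5)^3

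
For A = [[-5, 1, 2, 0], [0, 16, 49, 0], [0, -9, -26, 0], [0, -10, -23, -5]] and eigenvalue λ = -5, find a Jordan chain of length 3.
We seek v_1 ∈ ker((A + 5I)^3) \ ker((A + 5I)^2), then set v_{i+1} = (A + 5I) v_i.

One such chain is v_1 = [[0, -2, 1, 3]]^T, v_2 = [[0, 7, -3, -3]]^T, v_3 = [[1, 0, 0, -1]]^T. Check: (A + 5I) v_3 = [[0, 0, 0, 0]]^T = 0.

v_1 = [[0, -2, 1, 3]]^T, v_2 = [[0, 7, -3, -3]]^T, v_3 = [[1, 0, 0, -1]]^T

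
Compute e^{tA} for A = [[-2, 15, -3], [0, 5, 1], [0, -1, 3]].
A has Jordan form J = [[-2, 0, 0], [0, 4, 1], [0, 0, 4]] with A = PJP^{-1}, so e^{tA} = P e^{tJ} P^{-1}.

For a Jordan block J_k(λ), e^{tJ_k(λ)} = e^{λt} · (I + tN + t^2 N^2/2! + ... + t^{k-1} N^{k-1}/(k-1)!) where N is the nilpotent superdiagonal part.

Assembling the blocks and conjugating back gives the entries of e^{tA} as shown above.

e^{tA} = [[e^{-2*t}, ((3*t + 2)*e^{6*t} - 2)*e^{-2*t}, ((3*t - 1)*e^{6*t} + 1)*e^{-2*t}], [0, (t + 1)*e^{4*t}, t*e^{4*t}], [0, -t*e^{4*t}, (1 - t)*e^{4*t}]]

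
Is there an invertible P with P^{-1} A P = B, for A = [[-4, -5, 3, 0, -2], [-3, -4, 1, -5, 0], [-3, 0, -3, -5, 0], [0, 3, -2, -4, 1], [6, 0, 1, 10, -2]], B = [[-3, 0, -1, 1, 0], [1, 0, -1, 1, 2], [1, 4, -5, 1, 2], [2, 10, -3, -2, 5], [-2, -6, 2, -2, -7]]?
Both have characteristic polynomial (x + 3)^3(x + 4)^2, but the minimal polynomial of A is (x + 3)^3(x + 4)^2 while the minimal polynomial of B is (x + 3)^3(x + 4). The minimal polynomial is a similarity invariant, so A and B are not similar.

No.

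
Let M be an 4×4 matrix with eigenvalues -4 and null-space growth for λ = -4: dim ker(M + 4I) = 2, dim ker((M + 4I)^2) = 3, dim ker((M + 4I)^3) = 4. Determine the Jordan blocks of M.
Jordan blocks: (-4, 3), (-4, 1)

λ = -4: successive nullity increments [2, 1, 1] count blocks of size ≥ k; block sizes are [3, 1].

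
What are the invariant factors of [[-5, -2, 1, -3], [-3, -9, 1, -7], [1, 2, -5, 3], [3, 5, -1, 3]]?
x + 4, (x + 4)^3

The Jordan structure of A has elementary divisors (x + 4)^3, (x + 4). Arranging the block sizes at each eigenvalue in decreasing order and taking row products gives the invariant factors.

Invariant factors (smallest first, each dividing the next): x + 4, (x + 4)^3.

Check: the last factor (x + 4)^3 is the minimal polynomial, and the product (x + 4)^4 is the characteristic polynomial.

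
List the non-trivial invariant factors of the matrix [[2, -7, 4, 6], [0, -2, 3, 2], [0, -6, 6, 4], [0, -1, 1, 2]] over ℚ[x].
The Jordan structure of A has elementary divisors (x - 2)^3, (x - 2). Arranging the block sizes at each eigenvalue in decreasing order and taking row products gives the invariant factors.

Invariant factors (smallest first, each dividing the next): x - 2, (x - 2)^3.

Check: the last factor (x - 2)^3 is the minimal polynomial, and the product (x - 2)^4 is the characteristic polynomial.

x - 2, (x - 2)^3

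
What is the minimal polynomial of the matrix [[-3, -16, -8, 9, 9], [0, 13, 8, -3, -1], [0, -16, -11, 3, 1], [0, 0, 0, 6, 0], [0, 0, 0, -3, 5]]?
The characteristic polynomial factors as (x - 6)(x - 5)^2(x + 3)^2. The minimal polynomial is ∏(x - λ)^{k_λ} where k_λ is the size of the largest Jordan block at λ.

For λ = -3: rank(A + 3I) = 3, and the largest Jordan block has size 1 (the smallest k with rank((A + 3I)^k) = rank((A + 3I)^(k+1))).
For λ = 5: rank(A - 5I) = 4, and the largest Jordan block has size 2 (the smallest k with rank((A - 5I)^k) = rank((A - 5I)^(k+1))).
For λ = 6: rank(A - 6I) = 4, and the largest Jordan block has size 1 (the smallest k with rank((A - 6I)^k) = rank((A - 6I)^(k+1))).

So m_A(x) = (x - 6)(x - 5)^2(x + 3).

m_A(x) = (x - 6)(x - 5)^2(x + 3)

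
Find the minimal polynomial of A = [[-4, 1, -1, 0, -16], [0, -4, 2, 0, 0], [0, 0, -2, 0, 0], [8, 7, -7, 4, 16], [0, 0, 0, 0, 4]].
m_A(x) = (x - 4)(x + 2)(x + 4)^2

The characteristic polynomial factors as (x - 4)^2(x + 2)(x + 4)^2. The minimal polynomial is ∏(x - λ)^{k_λ} where k_λ is the size of the largest Jordan block at λ.

For λ = -4: rank(A + 4I) = 4, and the largest Jordan block has size 2 (the smallest k with rank((A + 4I)^k) = rank((A + 4I)^(k+1))).
For λ = -2: rank(A + 2I) = 4, and the largest Jordan block has size 1 (the smallest k with rank((A + 2I)^k) = rank((A + 2I)^(k+1))).
For λ = 4: rank(A - 4I) = 3, and the largest Jordan block has size 1 (the smallest k with rank((A - 4I)^k) = rank((A - 4I)^(k+1))).

So m_A(x) = (x - 4)(x + 2)(x + 4)^2.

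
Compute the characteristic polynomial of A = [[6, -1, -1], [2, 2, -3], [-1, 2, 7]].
xI - A = [[x - 6, 1, 1], [-2, x - 2, 3], [1, -2, x - 7]].

Expanding det(xI - A) along the first row:
det(xI - A) = + (x - 6)·det([[x - 2, 3], [-2, x - 7]]) - (1)·det([[-2, 3], [1, x - 7]]) + (1)·det([[-2, x - 2], [1, -2]]).

Evaluating gives χ_A(x) = x^3 - 15x^2 + 75x - 125 = (x - 5)^3.

χ_A(x) = (x - 5)^3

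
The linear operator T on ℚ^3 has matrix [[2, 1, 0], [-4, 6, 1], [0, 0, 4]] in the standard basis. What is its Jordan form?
J = [[4, 1, 0], [0, 4, 1], [0, 0, 4]]

The characteristic polynomial is det(xI - A) = (x - 4)^3, so the eigenvalues are 4 (algebraic multiplicity 3).

For λ = 4: rank(A - 4I) = 2, rank((A - 4I)^2) = 1, rank((A - 4I)^3) = 0. The eigenspace has dimension 3 - 2 = 1, so there is 1 Jordan block; the rank sequence gives block sizes [3].

Assembling the blocks gives the Jordan form J above.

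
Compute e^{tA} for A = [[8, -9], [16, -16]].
e^{tA} = [[(12*t + 1)*e^{-4*t}, -9*t*e^{-4*t}], [16*t*e^{-4*t}, (1 - 12*t)*e^{-4*t}]]

A has Jordan form J = [[-4, 1], [0, -4]] with A = PJP^{-1}, so e^{tA} = P e^{tJ} P^{-1}.

For a Jordan block J_k(λ), e^{tJ_k(λ)} = e^{λt} · (I + tN + t^2 N^2/2! + ... + t^{k-1} N^{k-1}/(k-1)!) where N is the nilpotent superdiagonal part.

Assembling the blocks and conjugating back gives the entries of e^{tA} as shown above.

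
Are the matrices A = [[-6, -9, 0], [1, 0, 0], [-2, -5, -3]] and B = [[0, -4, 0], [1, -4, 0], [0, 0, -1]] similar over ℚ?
No.

trace(A) = -9 but trace(B) = -5. The trace is a similarity invariant, so A and B are not similar.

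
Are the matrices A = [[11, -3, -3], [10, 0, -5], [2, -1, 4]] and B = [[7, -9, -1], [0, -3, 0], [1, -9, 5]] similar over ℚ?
No.

trace(A) = 15 but trace(B) = 9. The trace is a similarity invariant, so A and B are not similar.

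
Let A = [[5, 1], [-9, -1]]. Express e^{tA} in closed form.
e^{tA} = [[(3*t + 1)*e^{2*t}, t*e^{2*t}], [-9*t*e^{2*t}, (1 - 3*t)*e^{2*t}]]

A has Jordan form J = [[2, 1], [0, 2]] with A = PJP^{-1}, so e^{tA} = P e^{tJ} P^{-1}.

For a Jordan block J_k(λ), e^{tJ_k(λ)} = e^{λt} · (I + tN + t^2 N^2/2! + ... + t^{k-1} N^{k-1}/(k-1)!) where N is the nilpotent superdiagonal part.

Assembling the blocks and conjugating back gives the entries of e^{tA} as shown above.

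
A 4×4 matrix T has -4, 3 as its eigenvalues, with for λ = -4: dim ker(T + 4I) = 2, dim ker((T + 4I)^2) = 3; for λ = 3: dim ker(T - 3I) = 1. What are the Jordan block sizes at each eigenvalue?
Jordan blocks: (-4, 2), (-4, 1), (3, 1)

λ = -4: successive nullity increments [2, 1] count blocks of size ≥ k; block sizes are [2, 1].
λ = 3: successive nullity increments [1] count blocks of size ≥ k; block sizes are [1].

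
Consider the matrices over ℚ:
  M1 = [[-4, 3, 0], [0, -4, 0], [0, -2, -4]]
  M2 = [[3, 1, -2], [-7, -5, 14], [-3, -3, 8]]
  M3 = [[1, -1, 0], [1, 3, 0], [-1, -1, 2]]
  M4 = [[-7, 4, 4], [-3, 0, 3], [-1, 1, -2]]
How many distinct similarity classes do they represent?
3 classes: {M1}, {M2, M3}, {M4}

Characteristic polynomials: χ_{M1} = (x + 4)^3, χ_{M2} = (x - 2)^3, χ_{M3} = (x - 2)^3, χ_{M4} = (x + 3)^3.

{M1}: invariant factors x + 4, (x + 4)^2.

{M2, M3}: invariant factors x - 2, (x - 2)^2.

{M4}: invariant factors x + 3, (x + 3)^2.

Matrices are similar if and only if their invariant-factor lists agree; the partition into similarity classes is {M1}, {M2, M3}, {M4}.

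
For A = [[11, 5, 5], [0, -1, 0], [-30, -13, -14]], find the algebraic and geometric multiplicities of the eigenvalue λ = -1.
algebraic multiplicity 1, geometric multiplicity 1

The characteristic polynomial is (x - 1)(x + 1)(x + 4), so the factor x + 1 appears with exponent 1: the algebraic multiplicity is 1.

rank(A + I) = 2, so the eigenspace has dimension 3 - 2 = 1: the geometric multiplicity is 1.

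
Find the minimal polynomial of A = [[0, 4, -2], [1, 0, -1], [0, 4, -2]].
The characteristic polynomial factors as x^2(x + 2). The minimal polynomial is ∏(x - λ)^{k_λ} where k_λ is the size of the largest Jordan block at λ.

For λ = -2: rank(A + 2I) = 2, and the largest Jordan block has size 1 (the smallest k with rank((A + 2I)^k) = rank((A + 2I)^(k+1))).
For λ = 0: rank(A) = 2, and the largest Jordan block has size 2 (the smallest k with rank(A^k) = rank(A^(k+1))).

So m_A(x) = x^2(x + 2).

m_A(x) = x^2(x + 2)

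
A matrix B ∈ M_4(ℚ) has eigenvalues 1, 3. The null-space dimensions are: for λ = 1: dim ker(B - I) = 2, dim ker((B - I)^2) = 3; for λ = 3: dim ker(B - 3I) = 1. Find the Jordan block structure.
Jordan blocks: (1, 2), (1, 1), (3, 1)

λ = 1: successive nullity increments [2, 1] count blocks of size ≥ k; block sizes are [2, 1].
λ = 3: successive nullity increments [1] count blocks of size ≥ k; block sizes are [1].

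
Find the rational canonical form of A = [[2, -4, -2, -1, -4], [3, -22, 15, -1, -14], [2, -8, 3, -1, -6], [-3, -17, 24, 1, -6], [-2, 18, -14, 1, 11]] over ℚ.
R = [[0, 0, 0, 0, -3], [1, 0, 0, 0, -7], [0, 1, 0, 0, -11], [0, 0, 1, 0, -9], [0, 0, 0, 1, -5]]

The invariant factors of A (the non-unit diagonal entries of the Smith normal form of xI - A over ℚ[x]) are (x + 3)(x^2 + x + 1)^2, each dividing the next. The characteristic polynomial is their product, (x + 3)(x^2 + x + 1)^2.

The rational canonical form is the block-diagonal matrix of companion matrices C(f_i):
R = [[0, 0, 0, 0, -3], [1, 0, 0, 0, -7], [0, 1, 0, 0, -11], [0, 0, 1, 0, -9], [0, 0, 0, 1, -5]].

Note the characteristic polynomial does not split into linear factors over ℚ, so A has no Jordan form over ℚ; the rational canonical form exists over any field.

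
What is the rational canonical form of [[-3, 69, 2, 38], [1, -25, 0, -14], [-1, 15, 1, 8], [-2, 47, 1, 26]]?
R = [[0, 0, 0, 0], [1, 0, 0, -12], [0, 1, 0, -4], [0, 0, 1, -1]]

The invariant factors of A (the non-unit diagonal entries of the Smith normal form of xI - A over ℚ[x]) are x(x + 2)(x^2 - x + 6), each dividing the next. The characteristic polynomial is their product, x(x + 2)(x^2 - x + 6).

The rational canonical form is the block-diagonal matrix of companion matrices C(f_i):
R = [[0, 0, 0, 0], [1, 0, 0, -12], [0, 1, 0, -4], [0, 0, 1, -1]].

Note the characteristic polynomial does not split into linear factors over ℚ, so A has no Jordan form over ℚ; the rational canonical form exists over any field.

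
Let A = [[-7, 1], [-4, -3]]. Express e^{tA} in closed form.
A has Jordan form J = [[-5, 1], [0, -5]] with A = PJP^{-1}, so e^{tA} = P e^{tJ} P^{-1}.

For a Jordan block J_k(λ), e^{tJ_k(λ)} = e^{λt} · (I + tN + t^2 N^2/2! + ... + t^{k-1} N^{k-1}/(k-1)!) where N is the nilpotent superdiagonal part.

Assembling the blocks and conjugating back gives the entries of e^{tA} as shown above.

e^{tA} = [[(1 - 2*t)*e^{-5*t}, t*e^{-5*t}], [-4*t*e^{-5*t}, (2*t + 1)*e^{-5*t}]]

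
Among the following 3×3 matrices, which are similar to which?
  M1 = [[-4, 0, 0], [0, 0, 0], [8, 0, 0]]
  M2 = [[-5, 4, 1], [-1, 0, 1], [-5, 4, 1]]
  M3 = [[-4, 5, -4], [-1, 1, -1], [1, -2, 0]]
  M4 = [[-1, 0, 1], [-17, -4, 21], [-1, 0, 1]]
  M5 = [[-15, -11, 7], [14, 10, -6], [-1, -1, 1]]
Characteristic polynomials: χ_{M1} = x^2(x + 4), χ_{M2} = x^2(x + 4), χ_{M3} = (x + 1)^3, χ_{M4} = x^2(x + 4), χ_{M5} = x^2(x + 4).

{M1}: invariant factors x, x(x + 4).

{M2, M4, M5}: invariant factors x^2(x + 4).

{M3}: invariant factors (x + 1)^3.

Matrices are similar if and only if their invariant-factor lists agree; the partition into similarity classes is {M1}, {M2, M4, M5}, {M3}.

3 classes: {M1}, {M2, M4, M5}, {M3}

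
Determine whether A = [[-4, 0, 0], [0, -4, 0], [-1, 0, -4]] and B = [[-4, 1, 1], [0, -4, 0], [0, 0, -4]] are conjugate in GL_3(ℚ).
Two matrices over a field are similar if and only if they have the same invariant factors.

Both A and B have characteristic polynomial (x + 4)^3 and minimal polynomial (x + 4)^2. Computing further, both have invariant factors x + 4, (x + 4)^2. Hence A and B are similar.

Yes.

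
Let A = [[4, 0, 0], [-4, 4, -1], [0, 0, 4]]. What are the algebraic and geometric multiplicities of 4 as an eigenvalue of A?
algebraic multiplicity 3, geometric multiplicity 2

The characteristic polynomial is (x - 4)^3, so the factor x - 4 appears with exponent 3: the algebraic multiplicity is 3.

rank(A - 4I) = 1, so the eigenspace has dimension 3 - 1 = 2: the geometric multiplicity is 2.

Since 2 < 3, A is not diagonalizable.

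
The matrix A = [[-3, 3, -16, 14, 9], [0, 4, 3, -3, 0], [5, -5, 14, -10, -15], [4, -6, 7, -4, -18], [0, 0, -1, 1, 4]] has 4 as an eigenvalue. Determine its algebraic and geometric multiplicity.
algebraic multiplicity 4, geometric multiplicity 2

The characteristic polynomial is (x - 4)^4(x + 1), so the factor x - 4 appears with exponent 4: the algebraic multiplicity is 4.

rank(A - 4I) = 3, so the eigenspace has dimension 5 - 3 = 2: the geometric multiplicity is 2.

Since 2 < 4, A is not diagonalizable.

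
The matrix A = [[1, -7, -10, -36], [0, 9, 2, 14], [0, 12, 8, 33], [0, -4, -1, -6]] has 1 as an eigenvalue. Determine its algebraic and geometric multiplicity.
The characteristic polynomial is (x - 5)^2(x - 1)^2, so the factor x - 1 appears with exponent 2: the algebraic multiplicity is 2.

rank(A - I) = 3, so the eigenspace has dimension 4 - 3 = 1: the geometric multiplicity is 1.

Since 1 < 2, A is not diagonalizable.

algebraic multiplicity 2, geometric multiplicity 1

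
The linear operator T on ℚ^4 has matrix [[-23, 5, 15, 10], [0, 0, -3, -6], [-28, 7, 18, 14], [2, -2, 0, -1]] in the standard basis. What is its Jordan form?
The characteristic polynomial is det(xI - A) = (x - 3)(x + 3)^3, so the eigenvalues are -3 (algebraic multiplicity 3), 3 (algebraic multiplicity 1).

For λ = -3: rank(A + 3I) = 2, rank((A + 3I)^2) = 1. The eigenspace has dimension 4 - 2 = 2, so there are 2 Jordan blocks; the rank sequence gives block sizes [2, 1].

For λ = 3: algebraic multiplicity 1 gives one 1×1 block.

Assembling the blocks gives the Jordan form J above.

J = [[-3, 1, 0, 0], [0, -3, 0, 0], [0, 0, -3, 0], [0, 0, 0, 3]]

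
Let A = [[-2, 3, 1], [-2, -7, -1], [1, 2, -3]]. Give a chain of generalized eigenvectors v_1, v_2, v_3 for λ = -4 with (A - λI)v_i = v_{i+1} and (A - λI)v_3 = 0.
v_1 = [[-1, 0, 1]]^T, v_2 = [[-1, 1, 0]]^T, v_3 = [[1, -1, 1]]^T

We seek v_1 ∈ ker((A + 4I)^3) \ ker((A + 4I)^2), then set v_{i+1} = (A + 4I) v_i.

One such chain is v_1 = [[-1, 0, 1]]^T, v_2 = [[-1, 1, 0]]^T, v_3 = [[1, -1, 1]]^T. Check: (A + 4I) v_3 = [[0, 0, 0]]^T = 0.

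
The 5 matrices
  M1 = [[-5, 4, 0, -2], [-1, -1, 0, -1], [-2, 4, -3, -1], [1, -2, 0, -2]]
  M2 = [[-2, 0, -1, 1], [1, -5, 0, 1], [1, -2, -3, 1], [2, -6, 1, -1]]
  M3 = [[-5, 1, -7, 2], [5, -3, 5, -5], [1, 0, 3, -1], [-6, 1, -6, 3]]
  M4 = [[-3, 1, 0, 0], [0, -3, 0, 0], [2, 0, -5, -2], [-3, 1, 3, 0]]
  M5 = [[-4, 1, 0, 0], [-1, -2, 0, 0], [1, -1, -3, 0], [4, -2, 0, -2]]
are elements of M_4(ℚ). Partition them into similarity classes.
2 classes: {M1, M2, M4, M5}, {M3}

Characteristic polynomials: χ_{M1} = (x + 2)(x + 3)^3, χ_{M2} = (x + 2)(x + 3)^3, χ_{M3} = (x - 2)^2(x + 3)^2, χ_{M4} = (x + 2)(x + 3)^3, χ_{M5} = (x + 2)(x + 3)^3.

{M1, M2, M4, M5}: invariant factors x + 3, (x + 2)(x + 3)^2.

{M3}: invariant factors (x - 2)^2(x + 3)^2.

Matrices are similar if and only if their invariant-factor lists agree; the partition into similarity classes is {M1, M2, M4, M5}, {M3}.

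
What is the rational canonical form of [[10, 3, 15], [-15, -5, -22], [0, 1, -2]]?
The invariant factors of A (the non-unit diagonal entries of the Smith normal form of xI - A over ℚ[x]) are (x - 1)(x^2 - 2x + 5), each dividing the next. The characteristic polynomial is their product, (x - 1)(x^2 - 2x + 5).

The rational canonical form is the block-diagonal matrix of companion matrices C(f_i):
R = [[0, 0, 5], [1, 0, -7], [0, 1, 3]].

Note the characteristic polynomial does not split into linear factors over ℚ, so A has no Jordan form over ℚ; the rational canonical form exists over any field.

R = [[0, 0, 5], [1, 0, -7], [0, 1, 3]]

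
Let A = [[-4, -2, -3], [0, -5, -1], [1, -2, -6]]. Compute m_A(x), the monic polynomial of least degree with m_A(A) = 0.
m_A(x) = (x + 5)^3

The characteristic polynomial factors as (x + 5)^3. The minimal polynomial is ∏(x - λ)^{k_λ} where k_λ is the size of the largest Jordan block at λ.

For λ = -5: rank(A + 5I) = 2, and the largest Jordan block has size 3 (the smallest k with rank((A + 5I)^k) = rank((A + 5I)^(k+1))).

So m_A(x) = (x + 5)^3.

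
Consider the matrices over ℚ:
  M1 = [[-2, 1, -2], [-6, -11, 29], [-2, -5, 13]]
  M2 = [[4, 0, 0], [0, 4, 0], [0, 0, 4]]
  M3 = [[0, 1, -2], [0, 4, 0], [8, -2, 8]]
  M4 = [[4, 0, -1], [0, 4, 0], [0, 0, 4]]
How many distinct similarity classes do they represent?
Characteristic polynomials: χ_{M1} = x^3, χ_{M2} = (x - 4)^3, χ_{M3} = (x - 4)^3, χ_{M4} = (x - 4)^3.

{M1}: invariant factors x^3.

{M2}: invariant factors x - 4, x - 4, x - 4.

{M3, M4}: invariant factors x - 4, (x - 4)^2.

Matrices are similar if and only if their invariant-factor lists agree; the partition into similarity classes is {M1}, {M2}, {M3, M4}.

3 classes: {M1}, {M2}, {M3, M4}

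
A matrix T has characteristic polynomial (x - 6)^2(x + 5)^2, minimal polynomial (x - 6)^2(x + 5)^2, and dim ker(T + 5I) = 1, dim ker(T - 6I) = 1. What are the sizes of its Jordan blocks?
λ = -5: algebraic multiplicity 2 (exponent in χ_T), largest block size 2 (exponent in m_T), 1 block (geometric multiplicity). This forces block sizes [2].
λ = 6: algebraic multiplicity 2 (exponent in χ_T), largest block size 2 (exponent in m_T), 1 block (geometric multiplicity). This forces block sizes [2].

Jordan blocks: (-5, 2), (6, 2)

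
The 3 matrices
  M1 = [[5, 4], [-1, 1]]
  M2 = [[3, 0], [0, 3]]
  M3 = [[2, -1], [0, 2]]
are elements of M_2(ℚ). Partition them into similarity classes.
3 classes: {M1}, {M2}, {M3}

Characteristic polynomials: χ_{M1} = (x - 3)^2, χ_{M2} = (x - 3)^2, χ_{M3} = (x - 2)^2.

{M1}: invariant factors (x - 3)^2.

{M2}: invariant factors x - 3, x - 3.

{M3}: invariant factors (x - 2)^2.

Matrices are similar if and only if their invariant-factor lists agree; the partition into similarity classes is {M1}, {M2}, {M3}.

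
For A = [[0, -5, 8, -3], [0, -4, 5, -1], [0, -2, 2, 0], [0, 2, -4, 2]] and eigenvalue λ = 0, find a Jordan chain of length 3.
v_1 = [[-4, 1, 2, 3]]^T, v_2 = [[2, 3, 2, 0]]^T, v_3 = [[1, -2, -2, -2]]^T

We seek v_1 ∈ ker(A^3) \ ker(A^2), then set v_{i+1} = A v_i.

One such chain is v_1 = [[-4, 1, 2, 3]]^T, v_2 = [[2, 3, 2, 0]]^T, v_3 = [[1, -2, -2, -2]]^T. Check: A v_3 = [[0, 0, 0, 0]]^T = 0.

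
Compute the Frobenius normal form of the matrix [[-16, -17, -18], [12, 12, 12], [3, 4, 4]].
R = [[0, 0, -12], [1, 0, -2], [0, 1, 0]]

The invariant factors of A (the non-unit diagonal entries of the Smith normal form of xI - A over ℚ[x]) are (x + 2)(x^2 - 2x + 6), each dividing the next. The characteristic polynomial is their product, (x + 2)(x^2 - 2x + 6).

The rational canonical form is the block-diagonal matrix of companion matrices C(f_i):
R = [[0, 0, -12], [1, 0, -2], [0, 1, 0]].

Note the characteristic polynomial does not split into linear factors over ℚ, so A has no Jordan form over ℚ; the rational canonical form exists over any field.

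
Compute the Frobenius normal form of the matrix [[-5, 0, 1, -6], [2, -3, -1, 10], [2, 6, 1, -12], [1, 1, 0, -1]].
The invariant factors of A (the non-unit diagonal entries of the Smith normal form of xI - A over ℚ[x]) are x^2 + 4x - 1, x^2 + 4x - 1, each dividing the next. The characteristic polynomial is their product, (x^2 + 4x - 1)^2.

The rational canonical form is the block-diagonal matrix of companion matrices C(f_i):
R = [[0, 1, 0, 0], [1, -4, 0, 0], [0, 0, 0, 1], [0, 0, 1, -4]].

Note the characteristic polynomial does not split into linear factors over ℚ, so A has no Jordan form over ℚ; the rational canonical form exists over any field.

R = [[0, 1, 0, 0], [1, -4, 0, 0], [0, 0, 0, 1], [0, 0, 1, -4]]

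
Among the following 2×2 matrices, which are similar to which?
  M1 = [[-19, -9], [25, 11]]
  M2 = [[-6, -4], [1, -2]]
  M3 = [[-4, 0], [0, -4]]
2 classes: {M1, M2}, {M3}

Characteristic polynomials: χ_{M1} = (x + 4)^2, χ_{M2} = (x + 4)^2, χ_{M3} = (x + 4)^2.

{M1, M2}: invariant factors (x + 4)^2.

{M3}: invariant factors x + 4, x + 4.

Matrices are similar if and only if their invariant-factor lists agree; the partition into similarity classes is {M1, M2}, {M3}.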